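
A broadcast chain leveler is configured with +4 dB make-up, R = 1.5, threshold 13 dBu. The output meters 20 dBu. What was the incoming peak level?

Stripping the +4 dB make-up gives 16 dBu at the gain stage.
Post-compression overshoot = 16 − 13 = 3 dB.
Undo the ratio: input overshoot = 3 × 1.5 = 4.5 dB, giving input = 17.5 dBu.

17.5 dBu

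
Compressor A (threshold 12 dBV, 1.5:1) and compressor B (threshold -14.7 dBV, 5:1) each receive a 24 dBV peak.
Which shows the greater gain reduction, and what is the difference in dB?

B, by 26.96 dB

A: GR = 12 − 12/1.5 = 4 dB.
B: GR = 38.7 − 38.7/5 = 30.96 dB.
Difference: 26.96 dB in favour of B.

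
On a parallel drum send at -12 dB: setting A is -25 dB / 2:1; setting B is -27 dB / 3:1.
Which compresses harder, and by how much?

B, by 3.5 dB

A: 13 dB over, compressed to 6.5 dB over, so 6.5 dB of GR.
B: 15 dB over, compressed to 5 dB over, so 10 dB of GR.
B applies 3.5 dB more gain reduction.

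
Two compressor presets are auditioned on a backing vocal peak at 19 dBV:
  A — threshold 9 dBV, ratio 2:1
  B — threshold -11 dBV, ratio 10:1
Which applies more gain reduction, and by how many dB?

A: 10 dB over, compressed to 5 dB over, so 5 dB of GR.
B: 30 dB over, compressed to 3 dB over, so 27 dB of GR.
B applies 22 dB more gain reduction.

B, by 22 dB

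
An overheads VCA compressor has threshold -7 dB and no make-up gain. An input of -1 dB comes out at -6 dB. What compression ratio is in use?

Input overshoot = -1 − (-7) = 6 dB; output overshoot = -6 − (-7) = 1 dB.
Ratio = 6 / 1 = 6.

6:1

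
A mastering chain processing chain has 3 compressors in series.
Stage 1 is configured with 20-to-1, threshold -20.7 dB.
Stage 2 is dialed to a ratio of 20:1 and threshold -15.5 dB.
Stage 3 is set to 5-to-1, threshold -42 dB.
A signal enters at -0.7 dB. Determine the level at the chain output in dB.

-37.54 dB

Stage 1: overshoot 20 dB → 20/20 = 1 dB → -19.7 dB.
Stage 2: -19.7 dB is at or below the -15.5 dB threshold — no compression; output -19.7 dB.
Stage 3: overshoot 22.3 dB → 22.3/5 = 4.46 dB → -37.54 dB.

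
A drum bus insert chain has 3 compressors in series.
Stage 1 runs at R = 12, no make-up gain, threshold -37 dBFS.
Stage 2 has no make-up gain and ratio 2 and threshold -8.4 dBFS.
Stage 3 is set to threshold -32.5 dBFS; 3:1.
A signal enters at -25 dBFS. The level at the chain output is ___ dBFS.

-36 dBFS

Stage 1: -25 dBFS is 12 dB over -37 dBFS; at 12:1 that becomes 1 dB over, giving -36 dBFS.
Stage 2: below threshold (-36 ≤ -8.4); passes unchanged; output -36 dBFS.
Stage 3: below threshold (-36 ≤ -32.5); passes unchanged; output -36 dBFS.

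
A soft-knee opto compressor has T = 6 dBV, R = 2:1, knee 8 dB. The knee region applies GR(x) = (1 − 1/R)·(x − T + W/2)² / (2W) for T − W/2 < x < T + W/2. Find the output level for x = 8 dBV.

x − T + W/2 = 8 − 6 + 4 = 6.
GR = (1 − 1/2) × 6² / 16 = 0.5 × 36 / 16 = 1.125 dB.
Output = 8 − 1.125 = 6.875 dBV.

6.875 dBV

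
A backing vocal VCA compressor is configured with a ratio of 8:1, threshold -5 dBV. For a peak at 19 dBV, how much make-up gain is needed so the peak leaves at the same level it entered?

Overshoot 24 dB → 24/8 = 3 dB after compression, so the compressed level is -5 + 3 = -2 dBV.
Make-up = target − compressed = 19 − (-2) = 21 dB.

21 dB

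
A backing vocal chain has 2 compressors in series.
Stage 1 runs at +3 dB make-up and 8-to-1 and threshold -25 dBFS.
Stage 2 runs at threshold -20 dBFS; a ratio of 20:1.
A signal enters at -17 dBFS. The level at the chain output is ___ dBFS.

Stage 1: overshoot 8 dB → 8/8 = 1 dB → -24 dBFS; +3 dB make-up → -21 dBFS.
Stage 2: -21 dBFS ≤ -20 dBFS, so stage 2 doesn't engage; output -21 dBFS.

-21 dBFS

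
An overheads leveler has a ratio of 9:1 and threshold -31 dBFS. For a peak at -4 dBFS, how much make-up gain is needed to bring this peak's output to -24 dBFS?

4 dB

The peak compresses to -31 + 27/9 = -28 dBFS.
To reach -24 dBFS requires -24 − (-28) = 4 dB of make-up.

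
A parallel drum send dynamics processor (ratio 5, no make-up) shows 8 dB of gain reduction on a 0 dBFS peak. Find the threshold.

Let T be the threshold. Output overshoot = (input overshoot)/R, so -8 − T = (0 − T)/5.
5·(-8 − T) = 0 − T → 4·T = -40 − 0 = -40.
T = -40/4 = -10 dBFS.

-10 dBFS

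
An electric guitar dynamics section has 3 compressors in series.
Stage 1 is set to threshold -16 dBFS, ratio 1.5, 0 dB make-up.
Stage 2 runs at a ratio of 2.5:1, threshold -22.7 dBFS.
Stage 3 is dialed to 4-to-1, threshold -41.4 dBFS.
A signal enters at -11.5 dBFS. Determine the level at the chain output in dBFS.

Stage 1: overshoot 4.5 dB → 4.5/1.5 = 3 dB → -13 dBFS.
Stage 2: -13 dBFS is 9.7 dB over -22.7 dBFS; at 2.5:1 that becomes 3.88 dB over, giving -18.82 dBFS.
Stage 3: -18.82 dBFS is 22.58 dB over -41.4 dBFS; at 4:1 that becomes 5.645 dB over, giving -35.755 dBFS.

-35.755 dBFS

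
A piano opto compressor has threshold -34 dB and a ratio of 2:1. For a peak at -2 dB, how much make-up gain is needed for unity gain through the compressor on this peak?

16 dB

Without make-up, output = threshold + overshoot/2 = -34 + 16 = -18 dB.
Gap to target: 16 dB.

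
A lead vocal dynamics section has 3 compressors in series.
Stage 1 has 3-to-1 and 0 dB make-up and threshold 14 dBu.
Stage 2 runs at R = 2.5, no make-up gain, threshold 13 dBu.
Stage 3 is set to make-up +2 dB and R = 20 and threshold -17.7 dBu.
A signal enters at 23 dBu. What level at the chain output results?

Stage 1: 23 dBu is 9 dB over 14 dBu; at 3:1 that becomes 3 dB over, giving 17 dBu.
Stage 2: 4 dB above 13 dBu, reduced 2.5:1 to 1.6 dB above → 14.6 dBu.
Stage 3: overshoot 32.3 dB → 32.3/20 = 1.615 dB → -16.085 dBu; +2 dB make-up → -14.085 dBu.

-14.085 dBu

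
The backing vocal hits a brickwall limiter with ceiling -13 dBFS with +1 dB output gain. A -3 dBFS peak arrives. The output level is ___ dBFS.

The limiter clamps the peak to its -13 dBFS ceiling.
Output gain then adds 1 dB: -13 + 1 = -12 dBFS.

-12 dBFS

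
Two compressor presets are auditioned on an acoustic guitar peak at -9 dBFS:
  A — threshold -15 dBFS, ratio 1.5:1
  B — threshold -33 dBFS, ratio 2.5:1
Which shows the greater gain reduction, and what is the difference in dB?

A: overshoot 6 dB → output overshoot 4 dB → GR 2 dB.
B: overshoot 24 dB → output overshoot 9.6 dB → GR 14.4 dB.
Difference: 12.4 dB in favour of B.

B, by 12.4 dB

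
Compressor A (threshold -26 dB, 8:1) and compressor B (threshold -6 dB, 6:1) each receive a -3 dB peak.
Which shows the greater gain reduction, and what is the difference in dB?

A, by 17.625 dB

A: 23 dB over, compressed to 2.875 dB over, so 20.125 dB of GR.
B: 3 dB over, compressed to 0.5 dB over, so 2.5 dB of GR.
A reduces 17.625 dB more.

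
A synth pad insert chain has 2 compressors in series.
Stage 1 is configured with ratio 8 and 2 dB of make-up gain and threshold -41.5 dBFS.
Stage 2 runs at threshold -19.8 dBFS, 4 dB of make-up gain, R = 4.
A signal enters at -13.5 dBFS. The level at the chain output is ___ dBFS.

-32 dBFS

Stage 1: overshoot 28 dB → 28/8 = 3.5 dB → -38 dBFS; +2 dB make-up → -36 dBFS.
Stage 2: -36 dBFS is at or below the -19.8 dBFS threshold — no compression; make-up brings it to -32 dBFS.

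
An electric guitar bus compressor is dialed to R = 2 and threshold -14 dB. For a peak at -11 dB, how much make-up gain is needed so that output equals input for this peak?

1.5 dB

The peak compresses to -14 + 3/2 = -12.5 dB.
To reach -11 dB requires -11 − (-12.5) = 1.5 dB of make-up.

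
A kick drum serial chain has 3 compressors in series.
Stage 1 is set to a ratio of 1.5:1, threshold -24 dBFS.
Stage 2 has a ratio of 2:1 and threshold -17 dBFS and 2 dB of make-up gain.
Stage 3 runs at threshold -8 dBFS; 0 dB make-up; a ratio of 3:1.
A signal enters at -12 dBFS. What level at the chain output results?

-14.5 dBFS

Stage 1: 12 dB above -24 dBFS, reduced 1.5:1 to 8 dB above → -16 dBFS.
Stage 2: overshoot 1 dB → 1/2 = 0.5 dB → -16.5 dBFS; +2 dB make-up → -14.5 dBFS.
Stage 3: -14.5 dBFS is at or below the -8 dBFS threshold — no compression; output -14.5 dBFS.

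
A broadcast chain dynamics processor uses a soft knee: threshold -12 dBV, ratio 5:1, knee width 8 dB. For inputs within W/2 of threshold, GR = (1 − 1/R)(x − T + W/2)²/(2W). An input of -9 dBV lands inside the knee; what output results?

x − T + W/2 = -9 − (-12) + 4 = 7.
GR = (1 − 1/5) × 7² / 16 = 0.8 × 49 / 16 = 2.45 dB.
Output = -9 − 2.45 = -11.45 dBV.

-11.45 dBV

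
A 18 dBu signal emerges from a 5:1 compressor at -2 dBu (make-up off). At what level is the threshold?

Gain reduction = 18 − (-2) = 20 dB; output overshoot = GR / (R − 1) = 20 / 4 = 5 dB.
Threshold = output − output overshoot = -2 − 5 = -7 dBu.

-7 dBu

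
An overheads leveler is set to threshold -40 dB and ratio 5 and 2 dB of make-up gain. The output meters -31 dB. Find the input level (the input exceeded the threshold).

Remove make-up: -31 − 2 = -33 dB.
That's 7 dB above the -40 dB threshold.
Input overshoot = R × output overshoot = 35 dB → input = -40 + 35 = -5 dB.

-5 dB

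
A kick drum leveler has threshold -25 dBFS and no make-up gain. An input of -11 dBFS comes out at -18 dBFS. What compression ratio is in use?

Input overshoot = -11 − (-25) = 14 dB; output overshoot = -18 − (-25) = 7 dB.
Ratio = 14 / 7 = 2.

2:1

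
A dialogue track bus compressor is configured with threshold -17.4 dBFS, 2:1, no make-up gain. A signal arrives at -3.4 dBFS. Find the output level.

-10.4 dBFS

The input is 14 dB above the -17.4 dBFS threshold.
At 2:1 the overshoot is divided by 2, leaving 7 dB above threshold.
That puts the output at -10.4 dBFS.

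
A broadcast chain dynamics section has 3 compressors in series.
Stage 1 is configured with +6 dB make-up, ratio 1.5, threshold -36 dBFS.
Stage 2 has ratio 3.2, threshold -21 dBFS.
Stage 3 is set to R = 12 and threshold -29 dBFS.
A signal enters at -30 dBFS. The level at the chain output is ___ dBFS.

Stage 1: 6 dB above -36 dBFS, reduced 1.5:1 to 4 dB above → -32 dBFS; +6 dB make-up → -26 dBFS.
Stage 2: -26 dBFS ≤ -21 dBFS, so stage 2 doesn't engage; output -26 dBFS.
Stage 3: 3 dB above -29 dBFS, reduced 12:1 to 0.25 dB above → -28.75 dBFS.

-28.75 dBFS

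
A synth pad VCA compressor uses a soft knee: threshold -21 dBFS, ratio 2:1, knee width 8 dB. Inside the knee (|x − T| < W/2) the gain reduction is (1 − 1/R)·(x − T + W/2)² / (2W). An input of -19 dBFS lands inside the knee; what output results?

x − T + W/2 = -19 − (-21) + 4 = 6.
GR = (1 − 1/2) × 6² / 16 = 0.5 × 36 / 16 = 1.125 dB.
Output = -19 − 1.125 = -20.125 dBFS.

-20.125 dBFS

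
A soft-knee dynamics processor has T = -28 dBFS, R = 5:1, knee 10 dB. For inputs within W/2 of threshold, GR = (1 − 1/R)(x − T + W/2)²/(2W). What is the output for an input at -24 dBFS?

-27.24 dBFS

x − T + W/2 = -24 − (-28) + 5 = 9.
GR = (1 − 1/5) × 9² / 20 = 0.8 × 81 / 20 = 3.24 dB.
Output = -24 − 3.24 = -27.24 dBFS.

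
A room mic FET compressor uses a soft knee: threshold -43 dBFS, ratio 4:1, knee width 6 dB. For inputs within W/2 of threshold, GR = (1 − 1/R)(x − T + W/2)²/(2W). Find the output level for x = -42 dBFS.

-43 dBFS

x − T + W/2 = -42 − (-43) + 3 = 4.
GR = (1 − 1/4) × 4² / 12 = 0.75 × 16 / 12 = 1 dB.
Output = -42 − 1 = -43 dBFS.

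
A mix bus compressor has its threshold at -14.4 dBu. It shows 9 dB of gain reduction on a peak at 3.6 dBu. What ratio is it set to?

Input overshoot = 3.6 − (-14.4) = 18 dB.
Output overshoot = 18 − 9 = 9 dB.
Ratio = input overshoot / output overshoot = 18 / 9 = 2.

2:1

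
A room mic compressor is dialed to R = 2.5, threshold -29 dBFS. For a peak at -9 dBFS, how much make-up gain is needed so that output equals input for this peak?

Without make-up, output = threshold + overshoot/2.5 = -29 + 8 = -21 dBFS.
Gap to target: 12 dB.

12 dB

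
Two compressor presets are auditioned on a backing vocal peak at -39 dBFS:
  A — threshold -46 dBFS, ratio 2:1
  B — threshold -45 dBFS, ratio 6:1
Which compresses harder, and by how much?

A: overshoot 7 dB → output overshoot 3.5 dB → GR 3.5 dB.
B: overshoot 6 dB → output overshoot 1 dB → GR 5 dB.
B reduces 1.5 dB more.

B, by 1.5 dB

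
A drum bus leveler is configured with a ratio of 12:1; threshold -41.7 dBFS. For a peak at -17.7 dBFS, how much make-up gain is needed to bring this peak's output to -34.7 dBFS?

5 dB

Overshoot 24 dB → 24/12 = 2 dB after compression, so the compressed level is -41.7 + 2 = -39.7 dBFS.
Make-up = target − compressed = -34.7 − (-39.7) = 5 dB.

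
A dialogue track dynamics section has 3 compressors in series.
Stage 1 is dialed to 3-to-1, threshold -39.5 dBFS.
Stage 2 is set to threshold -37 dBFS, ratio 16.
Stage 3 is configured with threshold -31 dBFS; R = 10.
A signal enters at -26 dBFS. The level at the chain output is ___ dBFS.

-36.875 dBFS

Stage 1: -26 dBFS is 13.5 dB over -39.5 dBFS; at 3:1 that becomes 4.5 dB over, giving -35 dBFS.
Stage 2: overshoot 2 dB → 2/16 = 0.125 dB → -36.875 dBFS.
Stage 3: -36.875 dBFS ≤ -31 dBFS, so stage 3 doesn't engage; output -36.875 dBFS.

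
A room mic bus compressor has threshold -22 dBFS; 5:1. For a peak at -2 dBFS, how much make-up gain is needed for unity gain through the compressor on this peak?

Without make-up, output = threshold + overshoot/5 = -22 + 4 = -18 dBFS.
Gap to target: 16 dB.

16 dB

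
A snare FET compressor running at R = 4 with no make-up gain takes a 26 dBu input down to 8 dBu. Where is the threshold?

Let T be the threshold. Output overshoot = (input overshoot)/R, so 8 − T = (26 − T)/4.
4·(8 − T) = 26 − T → 3·T = 32 − 26 = 6.
T = 6/3 = 2 dBu.

2 dBu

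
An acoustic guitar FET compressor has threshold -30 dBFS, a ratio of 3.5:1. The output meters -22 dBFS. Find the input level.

The compressed level sits -22 − (-30) = 8 dB over threshold.
Before 3.5:1 compression the overshoot was 8 × 3.5 = 28 dB, so input = -30 + 28 = -2 dBFS.

-2 dBFS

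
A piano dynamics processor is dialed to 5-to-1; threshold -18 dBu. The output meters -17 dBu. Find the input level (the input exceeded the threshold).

-13 dBu

The compressed level sits -17 − (-18) = 1 dB over threshold.
Before 5:1 compression the overshoot was 1 × 5 = 5 dB, so input = -18 + 5 = -13 dBu.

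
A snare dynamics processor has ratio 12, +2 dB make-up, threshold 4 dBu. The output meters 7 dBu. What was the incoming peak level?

16 dBu

Before make-up, the level was 7 − 2 = 5 dBu.
That's 1 dB above the 4 dBu threshold.
Undo the ratio: input overshoot = 1 × 12 = 12 dB, giving input = 16 dBu.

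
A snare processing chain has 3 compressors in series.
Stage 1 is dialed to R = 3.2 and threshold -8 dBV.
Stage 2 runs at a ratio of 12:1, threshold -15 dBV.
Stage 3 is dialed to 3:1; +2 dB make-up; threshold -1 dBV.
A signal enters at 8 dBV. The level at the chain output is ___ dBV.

-12 dBV

Stage 1: 8 dBV is 16 dB over -8 dBV; at 3.2:1 that becomes 5 dB over, giving -3 dBV.
Stage 2: -3 dBV is 12 dB over -15 dBV; at 12:1 that becomes 1 dB over, giving -14 dBV.
Stage 3: -14 dBV ≤ -1 dBV, so stage 3 doesn't engage; make-up brings it to -12 dBV.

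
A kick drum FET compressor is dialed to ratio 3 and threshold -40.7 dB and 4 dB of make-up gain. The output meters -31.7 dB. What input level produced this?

-25.7 dB

Before make-up, the level was -31.7 − 4 = -35.7 dB.
Post-compression overshoot = -35.7 − (-40.7) = 5 dB.
Input overshoot = R × output overshoot = 15 dB → input = -40.7 + 15 = -25.7 dB.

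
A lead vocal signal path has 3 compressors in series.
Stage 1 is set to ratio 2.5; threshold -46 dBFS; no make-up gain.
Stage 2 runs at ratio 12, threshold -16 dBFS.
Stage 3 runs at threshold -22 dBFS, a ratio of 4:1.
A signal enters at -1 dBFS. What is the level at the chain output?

-28 dBFS

Stage 1: overshoot 45 dB → 45/2.5 = 18 dB → -28 dBFS.
Stage 2: -28 dBFS is at or below the -16 dBFS threshold — no compression; output -28 dBFS.
Stage 3: -28 dBFS is at or below the -22 dBFS threshold — no compression; output -28 dBFS.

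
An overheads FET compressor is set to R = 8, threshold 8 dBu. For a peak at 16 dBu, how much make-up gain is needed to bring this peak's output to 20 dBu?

11 dB

Without make-up, output = threshold + overshoot/8 = 8 + 1 = 9 dBu.
Gap to target: 11 dB.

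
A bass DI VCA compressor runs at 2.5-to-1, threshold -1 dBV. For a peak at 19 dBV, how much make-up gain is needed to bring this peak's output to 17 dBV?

The peak compresses to -1 + 20/2.5 = 7 dBV.
To reach 17 dBV requires 17 − 7 = 10 dB of make-up.

10 dB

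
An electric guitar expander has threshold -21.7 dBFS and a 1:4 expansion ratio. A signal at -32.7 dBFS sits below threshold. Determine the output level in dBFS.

The input is 11 dB below the -21.7 dBFS threshold.
A 1:4 expander multiplies undershoot by 4: 11 × 4 = 44 dB below threshold.
Output = -21.7 − 44 = -65.7 dBFS.

-65.7 dBFS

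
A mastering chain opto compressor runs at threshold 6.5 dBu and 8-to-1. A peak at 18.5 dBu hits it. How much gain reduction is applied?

10.5 dB

18.5 dBu exceeds the threshold by 12 dB.
A 8:1 ratio leaves 1.5 dB of that excess.
Gain reduction = 12 − 1.5 = 10.5 dB.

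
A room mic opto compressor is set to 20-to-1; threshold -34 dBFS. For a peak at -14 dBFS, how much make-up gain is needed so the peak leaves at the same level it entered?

Overshoot 20 dB → 20/20 = 1 dB after compression, so the compressed level is -34 + 1 = -33 dBFS.
Make-up = target − compressed = -14 − (-33) = 19 dB.

19 dB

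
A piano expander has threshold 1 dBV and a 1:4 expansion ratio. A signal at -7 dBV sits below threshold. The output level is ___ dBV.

The input is 8 dB below the 1 dBV threshold.
A 1:4 expander multiplies undershoot by 4: 8 × 4 = 32 dB below threshold.
Output = 1 − 32 = -31 dBV.

-31 dBV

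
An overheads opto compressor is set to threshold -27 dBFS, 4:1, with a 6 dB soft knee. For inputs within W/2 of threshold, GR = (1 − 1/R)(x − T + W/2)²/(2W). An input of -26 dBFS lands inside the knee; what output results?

-27 dBFS

x − T + W/2 = -26 − (-27) + 3 = 4.
GR = (1 − 1/4) × 4² / 12 = 0.75 × 16 / 12 = 1 dB.
Output = -26 − 1 = -27 dBFS.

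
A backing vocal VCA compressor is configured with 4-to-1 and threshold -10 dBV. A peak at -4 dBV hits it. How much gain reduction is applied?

-4 dBV exceeds the threshold by 6 dB.
At 4:1, output sits 6/4 = 1.5 dB above threshold.
Gain reduction = 6 − 1.5 = 4.5 dB.

4.5 dB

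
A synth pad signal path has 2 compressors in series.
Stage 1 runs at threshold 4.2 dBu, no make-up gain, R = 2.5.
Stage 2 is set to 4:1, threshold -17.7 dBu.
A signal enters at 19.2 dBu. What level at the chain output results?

Stage 1: 19.2 dBu is 15 dB over 4.2 dBu; at 2.5:1 that becomes 6 dB over, giving 10.2 dBu.
Stage 2: overshoot 27.9 dB → 27.9/4 = 6.975 dB → -10.725 dBu.

-10.725 dBu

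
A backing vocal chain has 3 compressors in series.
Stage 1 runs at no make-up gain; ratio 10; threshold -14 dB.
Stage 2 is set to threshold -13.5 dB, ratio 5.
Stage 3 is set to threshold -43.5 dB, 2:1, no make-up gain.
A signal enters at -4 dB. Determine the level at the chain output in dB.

Stage 1: 10 dB above -14 dB, reduced 10:1 to 1 dB above → -13 dB.
Stage 2: overshoot 0.5 dB → 0.5/5 = 0.1 dB → -13.4 dB.
Stage 3: -13.4 dB is 30.1 dB over -43.5 dB; at 2:1 that becomes 15.05 dB over, giving -28.45 dB.

-28.45 dB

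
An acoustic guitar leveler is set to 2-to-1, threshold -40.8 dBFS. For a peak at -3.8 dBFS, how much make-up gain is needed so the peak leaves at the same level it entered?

Without make-up, output = threshold + overshoot/2 = -40.8 + 18.5 = -22.3 dBFS.
Gap to target: 18.5 dB.

18.5 dB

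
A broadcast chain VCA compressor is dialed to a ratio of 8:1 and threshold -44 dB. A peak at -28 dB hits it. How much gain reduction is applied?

-28 dB exceeds the threshold by 16 dB.
At 8:1, output sits 16/8 = 2 dB above threshold.
Gain reduction = 16 − 2 = 14 dB.

14 dB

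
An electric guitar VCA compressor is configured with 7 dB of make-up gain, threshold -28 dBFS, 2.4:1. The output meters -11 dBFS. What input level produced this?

Stripping the +7 dB make-up gives -18 dBFS at the gain stage.
That's 10 dB above the -28 dBFS threshold.
Undo the ratio: input overshoot = 10 × 2.4 = 24 dB, giving input = -4 dBFS.

-4 dBFS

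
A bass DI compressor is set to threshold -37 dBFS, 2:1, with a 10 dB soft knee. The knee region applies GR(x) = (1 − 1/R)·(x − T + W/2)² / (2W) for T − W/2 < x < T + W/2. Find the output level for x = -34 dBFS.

-35.6 dBFS

x − T + W/2 = -34 − (-37) + 5 = 8.
GR = (1 − 1/2) × 8² / 20 = 0.5 × 64 / 20 = 1.6 dB.
Output = -34 − 1.6 = -35.6 dBFS.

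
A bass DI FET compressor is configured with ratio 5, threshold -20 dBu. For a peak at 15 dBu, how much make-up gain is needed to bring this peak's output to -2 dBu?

11 dB

Overshoot 35 dB → 35/5 = 7 dB after compression, so the compressed level is -20 + 7 = -13 dBu.
Make-up = target − compressed = -2 − (-13) = 11 dB.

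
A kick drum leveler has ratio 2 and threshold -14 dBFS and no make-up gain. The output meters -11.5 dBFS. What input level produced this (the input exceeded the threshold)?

Post-compression overshoot = -11.5 − (-14) = 2.5 dB.
Undo the ratio: input overshoot = 2.5 × 2 = 5 dB, giving input = -9 dBFS.

-9 dBFS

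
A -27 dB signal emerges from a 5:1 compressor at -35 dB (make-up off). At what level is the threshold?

Input is 10 dB above T (since output overshoot × R = input overshoot: (-35 − T)·5 = -27 − T gives T = -37 dB).
Check: -37 + (-27 − (-37))/5 = -37 + 2 = -35 dB. ✓

-37 dB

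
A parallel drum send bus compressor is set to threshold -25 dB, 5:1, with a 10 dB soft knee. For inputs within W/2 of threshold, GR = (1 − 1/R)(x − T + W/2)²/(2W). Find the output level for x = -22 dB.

-24.56 dB

x − T + W/2 = -22 − (-25) + 5 = 8.
GR = (1 − 1/5) × 8² / 20 = 0.8 × 64 / 20 = 2.56 dB.
Output = -22 − 2.56 = -24.56 dB.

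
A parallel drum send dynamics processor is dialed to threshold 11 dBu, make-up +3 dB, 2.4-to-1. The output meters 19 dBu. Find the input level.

Stripping the +3 dB make-up gives 16 dBu at the gain stage.
Post-compression overshoot = 16 − 11 = 5 dB.
Undo the ratio: input overshoot = 5 × 2.4 = 12 dB, giving input = 23 dBu.

23 dBu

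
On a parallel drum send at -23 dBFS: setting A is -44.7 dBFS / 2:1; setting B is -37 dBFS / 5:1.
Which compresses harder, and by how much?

A: GR = 21.7 − 21.7/2 = 10.85 dB.
B: GR = 14 − 14/5 = 11.2 dB.
B reduces 0.35 dB more.

B, by 0.35 dB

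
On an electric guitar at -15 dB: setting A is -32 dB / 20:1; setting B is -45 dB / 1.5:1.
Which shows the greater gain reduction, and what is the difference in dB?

A: overshoot 17 dB → output overshoot 0.85 dB → GR 16.15 dB.
B: overshoot 30 dB → output overshoot 20 dB → GR 10 dB.
Difference: 6.15 dB in favour of A.

A, by 6.15 dB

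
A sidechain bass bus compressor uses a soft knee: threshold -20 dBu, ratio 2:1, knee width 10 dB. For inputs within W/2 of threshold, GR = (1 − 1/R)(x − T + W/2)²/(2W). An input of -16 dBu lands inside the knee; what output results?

-18.025 dBu

x − T + W/2 = -16 − (-20) + 5 = 9.
GR = (1 − 1/2) × 9² / 20 = 0.5 × 81 / 20 = 2.025 dB.
Output = -16 − 2.025 = -18.025 dBu.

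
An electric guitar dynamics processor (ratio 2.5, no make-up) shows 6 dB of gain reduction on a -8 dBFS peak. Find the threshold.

Input is 10 dB above T (since output overshoot × R = input overshoot: (-14 − T)·2.5 = -8 − T gives T = -18 dBFS).
Check: -18 + (-8 − (-18))/2.5 = -18 + 4 = -14 dBFS. ✓

-18 dBFS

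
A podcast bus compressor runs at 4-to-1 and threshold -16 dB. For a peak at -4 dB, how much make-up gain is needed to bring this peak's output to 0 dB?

13 dB

Overshoot 12 dB → 12/4 = 3 dB after compression, so the compressed level is -16 + 3 = -13 dB.
Make-up = target − compressed = 0 − (-13) = 13 dB.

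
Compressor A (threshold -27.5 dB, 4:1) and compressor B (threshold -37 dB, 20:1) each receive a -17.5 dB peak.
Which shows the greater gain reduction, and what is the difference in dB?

B, by 11.025 dB

A: overshoot 10 dB → output overshoot 2.5 dB → GR 7.5 dB.
B: overshoot 19.5 dB → output overshoot 0.975 dB → GR 18.525 dB.
B reduces 11.025 dB more.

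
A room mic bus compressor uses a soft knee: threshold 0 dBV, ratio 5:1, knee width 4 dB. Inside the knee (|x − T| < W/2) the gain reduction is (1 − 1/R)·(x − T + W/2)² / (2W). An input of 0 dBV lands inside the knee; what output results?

-0.4 dBV

x − T + W/2 = 0 − 0 + 2 = 2.
GR = (1 − 1/5) × 2² / 8 = 0.8 × 4 / 8 = 0.4 dB.
Output = 0 − 0.4 = -0.4 dBV.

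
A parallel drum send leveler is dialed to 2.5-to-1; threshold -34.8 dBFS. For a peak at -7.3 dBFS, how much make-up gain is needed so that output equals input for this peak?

Overshoot 27.5 dB → 27.5/2.5 = 11 dB after compression, so the compressed level is -34.8 + 11 = -23.8 dBFS.
Make-up = target − compressed = -7.3 − (-23.8) = 16.5 dB.

16.5 dB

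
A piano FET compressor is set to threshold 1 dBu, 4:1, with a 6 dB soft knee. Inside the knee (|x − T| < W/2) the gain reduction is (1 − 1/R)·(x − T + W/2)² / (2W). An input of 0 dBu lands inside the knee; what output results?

x − T + W/2 = 0 − 1 + 3 = 2.
GR = (1 − 1/4) × 2² / 12 = 0.75 × 4 / 12 = 0.25 dB.
Output = 0 − 0.25 = -0.25 dBu.

-0.25 dBu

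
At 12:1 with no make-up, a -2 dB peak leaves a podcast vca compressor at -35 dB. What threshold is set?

Let T be the threshold. Output overshoot = (input overshoot)/R, so -35 − T = (-2 − T)/12.
12·(-35 − T) = -2 − T → 11·T = -420 − (-2) = -418.
T = -418/11 = -38 dB.

-38 dB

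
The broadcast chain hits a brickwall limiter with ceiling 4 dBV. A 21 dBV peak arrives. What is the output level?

At ∞:1, everything above 4 dBV is held at the ceiling.

4 dBV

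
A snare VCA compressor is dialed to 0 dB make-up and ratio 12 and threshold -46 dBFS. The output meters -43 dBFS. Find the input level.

-10 dBFS

Post-compression overshoot = -43 − (-46) = 3 dB.
Undo the ratio: input overshoot = 3 × 12 = 36 dB, giving input = -10 dBFS.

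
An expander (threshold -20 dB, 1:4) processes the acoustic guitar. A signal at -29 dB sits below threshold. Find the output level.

The input is 9 dB below the -20 dB threshold.
A 1:4 expander multiplies undershoot by 4: 9 × 4 = 36 dB below threshold.
Output = -20 − 36 = -56 dB.

-56 dB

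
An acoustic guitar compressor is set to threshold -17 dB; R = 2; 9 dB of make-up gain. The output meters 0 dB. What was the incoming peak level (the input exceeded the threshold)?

Before make-up, the level was 0 − 9 = -9 dB.
That's 8 dB above the -17 dB threshold.
Before 2:1 compression the overshoot was 8 × 2 = 16 dB, so input = -17 + 16 = -1 dB.

-1 dB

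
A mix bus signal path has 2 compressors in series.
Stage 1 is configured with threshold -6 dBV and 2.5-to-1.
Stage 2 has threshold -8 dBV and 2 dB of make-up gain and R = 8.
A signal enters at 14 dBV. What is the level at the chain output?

-4.75 dBV

Stage 1: 20 dB above -6 dBV, reduced 2.5:1 to 8 dB above → 2 dBV.
Stage 2: 2 dBV is 10 dB over -8 dBV; at 8:1 that becomes 1.25 dB over, giving -6.75 dBV; +2 dB make-up → -4.75 dBV.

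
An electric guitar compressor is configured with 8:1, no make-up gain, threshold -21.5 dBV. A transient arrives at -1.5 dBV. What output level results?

-19 dBV

-1.5 dBV sits 20 dB over threshold.
The 20 dB excess becomes 2.5 dB after 8:1 reduction.
So the level is -21.5 + 2.5 = -19 dBV.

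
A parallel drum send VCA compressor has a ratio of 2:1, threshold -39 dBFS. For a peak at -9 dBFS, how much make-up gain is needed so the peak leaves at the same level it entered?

Without make-up, output = threshold + overshoot/2 = -39 + 15 = -24 dBFS.
Gap to target: 15 dB.

15 dB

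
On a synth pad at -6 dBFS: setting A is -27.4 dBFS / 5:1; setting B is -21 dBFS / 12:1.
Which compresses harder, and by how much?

A, by 3.37 dB

A: overshoot 21.4 dB → output overshoot 4.28 dB → GR 17.12 dB.
B: overshoot 15 dB → output overshoot 1.25 dB → GR 13.75 dB.
Difference: 3.37 dB in favour of A.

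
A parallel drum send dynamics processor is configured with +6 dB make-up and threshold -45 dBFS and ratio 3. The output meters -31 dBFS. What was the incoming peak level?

-21 dBFS

Remove make-up: -31 − 6 = -37 dBFS.
Post-compression overshoot = -37 − (-45) = 8 dB.
Before 3:1 compression the overshoot was 8 × 3 = 24 dB, so input = -45 + 24 = -21 dBFS.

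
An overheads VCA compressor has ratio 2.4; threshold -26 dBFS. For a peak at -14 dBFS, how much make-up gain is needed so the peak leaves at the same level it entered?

7 dB

Without make-up, output = threshold + overshoot/2.4 = -26 + 5 = -21 dBFS.
Gap to target: 7 dB.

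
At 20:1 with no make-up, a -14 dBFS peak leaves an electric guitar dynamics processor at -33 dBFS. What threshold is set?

-34 dBFS

Let T be the threshold. Output overshoot = (input overshoot)/R, so -33 − T = (-14 − T)/20.
20·(-33 − T) = -14 − T → 19·T = -660 − (-14) = -646.
T = -646/19 = -34 dBFS.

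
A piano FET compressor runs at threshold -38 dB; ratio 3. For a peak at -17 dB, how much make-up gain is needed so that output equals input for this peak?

14 dB

The peak compresses to -38 + 21/3 = -31 dB.
To reach -17 dB requires -17 − (-31) = 14 dB of make-up.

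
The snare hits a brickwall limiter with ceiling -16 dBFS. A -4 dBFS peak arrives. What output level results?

-16 dBFS

A brickwall limiter is an ∞:1 compressor: any input above the ceiling is clamped to -16 dBFS.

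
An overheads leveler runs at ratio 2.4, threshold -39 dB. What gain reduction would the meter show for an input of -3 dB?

The signal is 36 dB above threshold.
A 2.4:1 ratio leaves 15 dB of that excess.
GR = overshoot in − overshoot out = 36 − 15 = 21 dB.

21 dB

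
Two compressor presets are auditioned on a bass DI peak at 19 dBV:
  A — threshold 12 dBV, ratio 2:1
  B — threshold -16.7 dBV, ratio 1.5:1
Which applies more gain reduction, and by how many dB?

B, by 8.4 dB

A: 7 dB over, compressed to 3.5 dB over, so 3.5 dB of GR.
B: 35.7 dB over, compressed to 23.8 dB over, so 11.9 dB of GR.
B applies 8.4 dB more gain reduction.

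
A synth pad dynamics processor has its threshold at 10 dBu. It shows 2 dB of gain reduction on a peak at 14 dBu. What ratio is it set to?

2:1

Input overshoot = 14 − 10 = 4 dB.
Output overshoot = 4 − 2 = 2 dB.
Ratio = input overshoot / output overshoot = 4 / 2 = 2.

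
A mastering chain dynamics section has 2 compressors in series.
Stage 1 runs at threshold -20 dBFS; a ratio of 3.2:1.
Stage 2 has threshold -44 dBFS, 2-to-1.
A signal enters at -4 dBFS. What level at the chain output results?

Stage 1: 16 dB above -20 dBFS, reduced 3.2:1 to 5 dB above → -15 dBFS.
Stage 2: overshoot 29 dB → 29/2 = 14.5 dB → -29.5 dBFS.

-29.5 dBFS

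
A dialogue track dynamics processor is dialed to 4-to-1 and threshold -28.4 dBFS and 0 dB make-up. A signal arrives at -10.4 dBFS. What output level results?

Overshoot: -10.4 − (-28.4) = 18 dB.
4:1 compression reduces that to 18/4 = 4.5 dB over.
So the level is -28.4 + 4.5 = -23.9 dBFS.

-23.9 dBFS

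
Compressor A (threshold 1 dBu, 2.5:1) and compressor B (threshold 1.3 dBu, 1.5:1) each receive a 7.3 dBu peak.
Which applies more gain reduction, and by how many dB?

A: GR = 6.3 − 6.3/2.5 = 3.78 dB.
B: GR = 6 − 6/1.5 = 2 dB.
A reduces 1.78 dB more.

A, by 1.78 dB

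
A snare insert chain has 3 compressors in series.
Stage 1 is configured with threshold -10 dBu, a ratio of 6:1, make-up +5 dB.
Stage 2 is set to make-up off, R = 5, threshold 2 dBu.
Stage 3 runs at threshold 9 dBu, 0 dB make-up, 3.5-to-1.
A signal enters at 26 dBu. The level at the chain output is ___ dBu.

Stage 1: 36 dB above -10 dBu, reduced 6:1 to 6 dB above → -4 dBu; +5 dB make-up → 1 dBu.
Stage 2: 1 dBu ≤ 2 dBu, so stage 2 doesn't engage; output 1 dBu.
Stage 3: 1 dBu ≤ 9 dBu, so stage 3 doesn't engage; output 1 dBu.

1 dBu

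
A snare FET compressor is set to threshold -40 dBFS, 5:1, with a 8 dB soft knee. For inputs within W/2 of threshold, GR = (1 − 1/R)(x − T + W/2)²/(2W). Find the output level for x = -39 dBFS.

x − T + W/2 = -39 − (-40) + 4 = 5.
GR = (1 − 1/5) × 5² / 16 = 0.8 × 25 / 16 = 1.25 dB.
Output = -39 − 1.25 = -40.25 dBFS.

-40.25 dBFS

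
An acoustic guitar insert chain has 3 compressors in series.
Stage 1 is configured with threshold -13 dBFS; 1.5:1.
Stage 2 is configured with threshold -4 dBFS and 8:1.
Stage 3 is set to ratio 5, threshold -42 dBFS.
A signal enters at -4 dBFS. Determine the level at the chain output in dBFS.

Stage 1: 9 dB above -13 dBFS, reduced 1.5:1 to 6 dB above → -7 dBFS.
Stage 2: below threshold (-7 ≤ -4); passes unchanged; output -7 dBFS.
Stage 3: -7 dBFS is 35 dB over -42 dBFS; at 5:1 that becomes 7 dB over, giving -35 dBFS.

-35 dBFS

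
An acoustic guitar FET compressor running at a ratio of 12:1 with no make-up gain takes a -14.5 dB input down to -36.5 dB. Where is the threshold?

Let T be the threshold. Output overshoot = (input overshoot)/R, so -36.5 − T = (-14.5 − T)/12.
12·(-36.5 − T) = -14.5 − T → 11·T = -438 − (-14.5) = -423.5.
T = -423.5/11 = -38.5 dB.

-38.5 dB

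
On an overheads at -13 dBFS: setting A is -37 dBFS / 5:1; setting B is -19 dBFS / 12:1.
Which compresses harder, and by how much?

A, by 13.7 dB

A: 24 dB over, compressed to 4.8 dB over, so 19.2 dB of GR.
B: 6 dB over, compressed to 0.5 dB over, so 5.5 dB of GR.
Difference: 13.7 dB in favour of A.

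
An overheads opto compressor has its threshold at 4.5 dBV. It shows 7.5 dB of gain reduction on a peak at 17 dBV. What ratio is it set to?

2.5:1

Input overshoot = 17 − 4.5 = 12.5 dB.
Output overshoot = 12.5 − 7.5 = 5 dB.
Ratio = input overshoot / output overshoot = 12.5 / 5 = 2.5.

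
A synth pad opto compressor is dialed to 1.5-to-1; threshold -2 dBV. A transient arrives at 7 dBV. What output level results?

4 dBV

7 dBV sits 9 dB over threshold.
1.5:1 compression reduces that to 9/1.5 = 6 dB over.
Output = -2 + 6 = 4 dBV.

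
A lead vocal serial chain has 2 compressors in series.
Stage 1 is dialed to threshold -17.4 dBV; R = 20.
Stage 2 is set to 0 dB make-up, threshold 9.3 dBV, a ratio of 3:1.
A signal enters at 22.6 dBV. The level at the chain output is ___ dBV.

Stage 1: overshoot 40 dB → 40/20 = 2 dB → -15.4 dBV.
Stage 2: -15.4 dBV ≤ 9.3 dBV, so stage 2 doesn't engage; output -15.4 dBV.

-15.4 dBV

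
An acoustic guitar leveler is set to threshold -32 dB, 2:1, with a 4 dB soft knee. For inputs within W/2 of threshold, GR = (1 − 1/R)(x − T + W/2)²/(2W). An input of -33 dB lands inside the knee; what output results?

-33.0625 dB

x − T + W/2 = -33 − (-32) + 2 = 1.
GR = (1 − 1/2) × 1² / 8 = 0.5 × 1 / 8 = 0.0625 dB.
Output = -33 − 0.0625 = -33.0625 dB.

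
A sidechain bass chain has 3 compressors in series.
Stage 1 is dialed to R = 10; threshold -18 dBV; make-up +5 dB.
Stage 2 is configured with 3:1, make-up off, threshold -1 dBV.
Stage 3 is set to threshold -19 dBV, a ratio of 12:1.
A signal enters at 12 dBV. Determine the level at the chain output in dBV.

Stage 1: 12 dBV is 30 dB over -18 dBV; at 10:1 that becomes 3 dB over, giving -15 dBV; +5 dB make-up → -10 dBV.
Stage 2: -10 dBV ≤ -1 dBV, so stage 2 doesn't engage; output -10 dBV.
Stage 3: -10 dBV is 9 dB over -19 dBV; at 12:1 that becomes 0.75 dB over, giving -18.25 dBV.

-18.25 dBV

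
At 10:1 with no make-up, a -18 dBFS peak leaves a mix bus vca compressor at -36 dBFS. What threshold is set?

-38 dBFS

Gain reduction = -18 − (-36) = 18 dB; output overshoot = GR / (R − 1) = 18 / 9 = 2 dB.
Threshold = output − output overshoot = -36 − 2 = -38 dBFS.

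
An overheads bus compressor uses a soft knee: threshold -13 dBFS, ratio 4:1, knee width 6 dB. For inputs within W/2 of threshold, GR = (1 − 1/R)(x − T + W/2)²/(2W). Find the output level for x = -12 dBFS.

x − T + W/2 = -12 − (-13) + 3 = 4.
GR = (1 − 1/4) × 4² / 12 = 0.75 × 16 / 12 = 1 dB.
Output = -12 − 1 = -13 dBFS.

-13 dBFS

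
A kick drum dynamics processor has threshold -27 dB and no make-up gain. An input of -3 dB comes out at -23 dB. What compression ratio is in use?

6:1

Input overshoot = -3 − (-27) = 24 dB; output overshoot = -23 − (-27) = 4 dB.
Ratio = 24 / 4 = 6.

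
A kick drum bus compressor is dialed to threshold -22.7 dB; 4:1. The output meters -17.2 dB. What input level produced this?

-0.7 dB

Post-compression overshoot = -17.2 − (-22.7) = 5.5 dB.
Input overshoot = R × output overshoot = 22 dB → input = -22.7 + 22 = -0.7 dB.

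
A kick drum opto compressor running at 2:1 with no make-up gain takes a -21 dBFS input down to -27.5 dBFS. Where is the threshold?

-34 dBFS

Let T be the threshold. Output overshoot = (input overshoot)/R, so -27.5 − T = (-21 − T)/2.
2·(-27.5 − T) = -21 − T → 1·T = -55 − (-21) = -34.
T = -34/1 = -34 dBFS.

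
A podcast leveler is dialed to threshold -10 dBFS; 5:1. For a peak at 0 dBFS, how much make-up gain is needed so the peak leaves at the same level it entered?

8 dB

Without make-up, output = threshold + overshoot/5 = -10 + 2 = -8 dBFS.
Gap to target: 8 dB.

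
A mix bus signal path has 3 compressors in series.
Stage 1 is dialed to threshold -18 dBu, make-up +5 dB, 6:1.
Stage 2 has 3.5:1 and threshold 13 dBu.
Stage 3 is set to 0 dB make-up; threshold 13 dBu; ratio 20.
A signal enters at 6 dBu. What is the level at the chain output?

Stage 1: overshoot 24 dB → 24/6 = 4 dB → -14 dBu; +5 dB make-up → -9 dBu.
Stage 2: below threshold (-9 ≤ 13); passes unchanged; output -9 dBu.
Stage 3: -9 dBu is at or below the 13 dBu threshold — no compression; output -9 dBu.

-9 dBu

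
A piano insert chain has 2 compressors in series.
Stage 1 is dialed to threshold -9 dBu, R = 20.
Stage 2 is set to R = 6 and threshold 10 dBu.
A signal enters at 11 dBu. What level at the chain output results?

-8 dBu

Stage 1: overshoot 20 dB → 20/20 = 1 dB → -8 dBu.
Stage 2: -8 dBu ≤ 10 dBu, so stage 2 doesn't engage; output -8 dBu.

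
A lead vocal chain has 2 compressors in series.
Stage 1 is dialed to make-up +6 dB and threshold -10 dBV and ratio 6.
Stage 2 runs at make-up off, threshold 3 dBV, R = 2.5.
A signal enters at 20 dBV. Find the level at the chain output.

1 dBV

Stage 1: 20 dBV is 30 dB over -10 dBV; at 6:1 that becomes 5 dB over, giving -5 dBV; +6 dB make-up → 1 dBV.
Stage 2: 1 dBV is at or below the 3 dBV threshold — no compression; output 1 dBV.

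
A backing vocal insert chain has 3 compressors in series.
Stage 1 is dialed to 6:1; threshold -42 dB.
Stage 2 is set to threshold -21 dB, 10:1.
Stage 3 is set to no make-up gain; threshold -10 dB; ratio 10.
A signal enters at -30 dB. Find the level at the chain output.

-40 dB

Stage 1: -30 dB is 12 dB over -42 dB; at 6:1 that becomes 2 dB over, giving -40 dB.
Stage 2: below threshold (-40 ≤ -21); passes unchanged; output -40 dB.
Stage 3: -40 dB is at or below the -10 dB threshold — no compression; output -40 dB.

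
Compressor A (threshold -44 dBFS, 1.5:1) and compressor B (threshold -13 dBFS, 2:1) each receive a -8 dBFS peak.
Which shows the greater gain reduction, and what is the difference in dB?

A, by 9.5 dB

A: 36 dB over, compressed to 24 dB over, so 12 dB of GR.
B: 5 dB over, compressed to 2.5 dB over, so 2.5 dB of GR.
A reduces 9.5 dB more.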